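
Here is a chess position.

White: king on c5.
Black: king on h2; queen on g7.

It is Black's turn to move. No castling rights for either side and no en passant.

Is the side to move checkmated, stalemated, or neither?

neither

Black to move; black king on h2.
In check: no.
Legal moves for Black include: Qh8, Qg8, Qf8+, Qh7, Qf7, Qe7+, Qd7, Qc7+, Qb7, Qa7+, Qh6, Qg6, Qf6, Qg5+, Qe5+, Qg4, Qd4+, Qg3, ... (list truncated; more exist).
Black has legal moves and is not in check → neither.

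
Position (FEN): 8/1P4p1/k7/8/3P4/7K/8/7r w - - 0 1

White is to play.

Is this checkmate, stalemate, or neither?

White to move; white king on h3.
In check: yes, from the black rook on h1.
King squares — g2: available; h2: attacked by Rh1; g3: available; g4: available; h4: attacked by Rh1.
Legal moves for White: Kg4, Kg3, Kg2.
White is in check but has 3 legal moves → neither.

neither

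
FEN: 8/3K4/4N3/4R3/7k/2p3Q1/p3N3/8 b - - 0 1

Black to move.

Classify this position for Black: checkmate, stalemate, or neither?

Black to move; black king on h4.
In check: yes, from the white queen on g3.
King squares — g3: attacked by Ne2; h3: attacked by Qg3; g4: attacked by Qg3; g5: attacked by Qg3; h5: attacked by Re5.
Legal moves for Black: none.
In check with no legal moves → checkmate.

checkmate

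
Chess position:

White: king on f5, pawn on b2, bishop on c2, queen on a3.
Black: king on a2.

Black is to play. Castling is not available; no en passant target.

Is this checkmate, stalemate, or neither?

checkmate

Black to move; black king on a2.
In check: yes, from the white queen on a3.
King squares — a1: attacked by Qa3; b1: attacked by Bc2; b2: attacked by Qa3; a3: attacked by Pb2; b3: attacked by Bc2.
Legal moves for Black: none.
In check with no legal moves → checkmate.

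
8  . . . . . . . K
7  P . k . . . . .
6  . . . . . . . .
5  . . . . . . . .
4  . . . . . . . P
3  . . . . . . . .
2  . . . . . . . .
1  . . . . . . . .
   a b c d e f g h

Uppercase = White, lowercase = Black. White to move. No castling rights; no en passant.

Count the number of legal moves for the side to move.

White to move; king on h8.
In check: no.
Legal moves: Kg8, Kh7, Kg7, a8=Q, a8=R, a8=B, a8=N+, h5.
Count: 8.

8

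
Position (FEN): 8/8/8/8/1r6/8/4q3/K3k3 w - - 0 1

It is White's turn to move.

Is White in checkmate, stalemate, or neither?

stalemate

White to move; white king on a1.
In check: no.
King squares — b1: attacked by Rb4; a2: attacked by Qe2; b2: attacked by Qe2.
Legal moves for White: none.
Not in check and no legal moves → stalemate.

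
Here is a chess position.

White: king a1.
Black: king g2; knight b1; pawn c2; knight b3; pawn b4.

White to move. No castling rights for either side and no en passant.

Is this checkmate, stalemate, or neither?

White to move; white king on a1.
In check: yes, from the black knight on b3.
Legal moves for White: Kb2, Ka2.
White is in check but has 2 legal moves → neither.

neither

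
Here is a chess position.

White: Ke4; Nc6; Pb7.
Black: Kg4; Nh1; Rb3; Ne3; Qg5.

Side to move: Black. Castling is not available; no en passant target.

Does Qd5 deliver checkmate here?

yes

After Qd5: white king on e4; in check: yes, from the black queen on d5.
King squares — d3: attacked by Rb3; e3: attacked by Rb3; f3: attacked by Kg4; d4: attacked by Qd5; f4: attacked by Kg4; d5: attacked by Ne3; e5: attacked by Qd5; f5: attacked by Ne3.
White has no legal moves → checkmate.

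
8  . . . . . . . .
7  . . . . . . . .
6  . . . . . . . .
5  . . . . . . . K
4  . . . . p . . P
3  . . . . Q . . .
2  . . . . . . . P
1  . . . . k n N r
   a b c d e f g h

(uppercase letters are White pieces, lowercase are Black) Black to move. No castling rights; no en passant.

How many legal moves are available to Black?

Black to move; king on e1.
In check: yes, from the white queen on e3.
Legal moves: Kd1, Nxe3.
Count: 2.

2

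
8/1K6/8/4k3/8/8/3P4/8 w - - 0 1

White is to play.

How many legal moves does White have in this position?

White to move; king on b7.
In check: no.
Legal moves: Kc8, Kb8, Ka8, Kc7, Ka7, Kc6, Kb6, Ka6, d3, d4+.
Count: 10.

10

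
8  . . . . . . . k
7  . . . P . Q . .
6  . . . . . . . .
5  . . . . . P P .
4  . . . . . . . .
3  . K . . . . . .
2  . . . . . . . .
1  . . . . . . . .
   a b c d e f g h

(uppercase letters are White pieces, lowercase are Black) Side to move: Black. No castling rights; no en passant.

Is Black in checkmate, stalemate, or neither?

stalemate

Black to move; black king on h8.
In check: no.
King squares — g7: attacked by Qf7; h7: attacked by Qf7; g8: attacked by Qf7.
Legal moves for Black: none.
Not in check and no legal moves → stalemate.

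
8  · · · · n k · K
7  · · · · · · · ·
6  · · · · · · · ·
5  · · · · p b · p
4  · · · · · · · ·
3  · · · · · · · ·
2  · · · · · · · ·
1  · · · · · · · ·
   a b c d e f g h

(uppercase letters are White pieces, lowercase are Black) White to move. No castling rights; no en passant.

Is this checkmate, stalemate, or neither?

White to move; white king on h8.
In check: no.
King squares — g7: attacked by Ne8; h7: attacked by Bf5; g8: attacked by Kf8.
Legal moves for White: none.
Not in check and no legal moves → stalemate.

stalemate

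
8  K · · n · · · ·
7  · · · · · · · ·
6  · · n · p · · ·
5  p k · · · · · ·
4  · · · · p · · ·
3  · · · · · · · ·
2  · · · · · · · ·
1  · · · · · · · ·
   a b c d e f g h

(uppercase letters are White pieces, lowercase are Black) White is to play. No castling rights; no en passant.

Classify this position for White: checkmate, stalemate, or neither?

White to move; white king on a8.
In check: no.
King squares — a7: attacked by Nc6; b7: attacked by Nd8; b8: attacked by Nc6.
Legal moves for White: none.
Not in check and no legal moves → stalemate.

stalemate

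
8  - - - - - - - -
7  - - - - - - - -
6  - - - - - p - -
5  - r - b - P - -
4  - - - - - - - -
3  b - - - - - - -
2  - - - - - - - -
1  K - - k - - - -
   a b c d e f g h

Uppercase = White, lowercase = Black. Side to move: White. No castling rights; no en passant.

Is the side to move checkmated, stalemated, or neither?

stalemate

White to move; white king on a1.
In check: no.
King squares — b1: attacked by Rb5; a2: attacked by Bd5; b2: attacked by Ba3.
Legal moves for White: none.
Not in check and no legal moves → stalemate.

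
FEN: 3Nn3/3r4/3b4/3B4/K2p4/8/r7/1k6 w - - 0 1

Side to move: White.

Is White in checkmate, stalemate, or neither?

neither

White to move; white king on a4.
In check: yes, from the black rook on a2.
Legal moves for White: Kb5, Kb3, Bxa2+.
White is in check but has 3 legal moves → neither.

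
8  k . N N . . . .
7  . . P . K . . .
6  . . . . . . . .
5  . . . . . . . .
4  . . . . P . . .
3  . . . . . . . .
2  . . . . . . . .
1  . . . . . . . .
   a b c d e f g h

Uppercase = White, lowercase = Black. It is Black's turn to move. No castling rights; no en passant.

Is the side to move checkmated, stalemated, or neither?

stalemate

Black to move; black king on a8.
In check: no.
King squares — a7: attacked by Nc8; b7: attacked by Nd8; b8: attacked by Pc7.
Legal moves for Black: none.
Not in check and no legal moves → stalemate.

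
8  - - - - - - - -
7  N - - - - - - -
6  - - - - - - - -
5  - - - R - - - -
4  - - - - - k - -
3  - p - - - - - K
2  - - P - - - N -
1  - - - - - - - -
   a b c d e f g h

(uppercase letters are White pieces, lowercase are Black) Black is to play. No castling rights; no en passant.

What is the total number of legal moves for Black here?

Black to move; king on f4.
In check: yes, from the white knight on g2.
Legal moves: Ke4, Kf3.
Count: 2.

2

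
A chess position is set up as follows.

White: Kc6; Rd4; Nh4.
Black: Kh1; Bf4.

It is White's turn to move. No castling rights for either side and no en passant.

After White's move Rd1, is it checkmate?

no

After Rd1: black king on h1; in check: yes, from the white rook on d1.
Black has 1 legal reply: Kh2.
In check but a legal move exists → not checkmate.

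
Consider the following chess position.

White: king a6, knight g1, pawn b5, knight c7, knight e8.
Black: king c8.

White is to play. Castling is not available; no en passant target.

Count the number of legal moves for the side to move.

13

White to move; king on a6.
In check: no.
Legal moves: Ng7, Nf6, Nd6+, Na8, Ne6, Nd5, Ka7, Kb6, Ka5, Nh3, Nf3, Ne2, b6.
Count: 13.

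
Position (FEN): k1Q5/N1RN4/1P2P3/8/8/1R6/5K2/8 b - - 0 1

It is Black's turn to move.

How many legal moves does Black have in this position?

0

Black to move; king on a8.
In check: yes, from the white queen on c8.
Legal moves: none.
Count: 0.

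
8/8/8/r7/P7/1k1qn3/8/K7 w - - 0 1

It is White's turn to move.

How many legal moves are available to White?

0

White to move; king on a1.
In check: no.
Legal moves: none.
Count: 0.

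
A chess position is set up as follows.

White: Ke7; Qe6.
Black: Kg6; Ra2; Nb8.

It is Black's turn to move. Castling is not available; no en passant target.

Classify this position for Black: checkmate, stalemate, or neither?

Black to move; black king on g6.
In check: yes, from the white queen on e6.
Legal moves for Black: Kh7, Kg7, Kh5, Kg5.
Black is in check but has 4 legal moves → neither.

neither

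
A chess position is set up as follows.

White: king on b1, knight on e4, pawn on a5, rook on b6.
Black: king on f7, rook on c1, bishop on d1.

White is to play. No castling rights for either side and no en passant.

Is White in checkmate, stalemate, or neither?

neither

White to move; white king on b1.
In check: yes, from the black rook on c1.
King squares — a1: attacked by Rc1; c1: available; a2: available; b2: available; c2: attacked by Rc1.
Legal moves for White: Kb2, Ka2, Kxc1.
White is in check but has 3 legal moves → neither.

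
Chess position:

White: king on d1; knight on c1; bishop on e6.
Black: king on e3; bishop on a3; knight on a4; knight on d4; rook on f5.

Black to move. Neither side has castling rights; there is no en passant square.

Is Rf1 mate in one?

yes

After Rf1: white king on d1; in check: yes, from the black rook on f1.
King squares — c1: own knight; e1: attacked by Rf1; c2: attacked by Nd4; d2: attacked by Ke3; e2: attacked by Ke3.
White has no legal moves → checkmate.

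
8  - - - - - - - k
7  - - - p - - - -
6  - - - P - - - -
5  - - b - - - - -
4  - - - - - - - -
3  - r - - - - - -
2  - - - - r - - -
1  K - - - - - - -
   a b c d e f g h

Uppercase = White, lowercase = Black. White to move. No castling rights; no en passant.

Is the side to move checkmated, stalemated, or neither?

White to move; white king on a1.
In check: no.
King squares — b1: attacked by Rb3; a2: attacked by Re2; b2: attacked by Re2.
Legal moves for White: none.
Not in check and no legal moves → stalemate.

stalemate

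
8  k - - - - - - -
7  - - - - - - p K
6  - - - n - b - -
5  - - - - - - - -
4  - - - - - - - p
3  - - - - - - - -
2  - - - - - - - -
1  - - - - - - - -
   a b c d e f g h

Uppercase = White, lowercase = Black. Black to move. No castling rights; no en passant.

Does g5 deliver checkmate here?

no

After g5: white king on h7; in check: no.
White is not in check, so this cannot be checkmate.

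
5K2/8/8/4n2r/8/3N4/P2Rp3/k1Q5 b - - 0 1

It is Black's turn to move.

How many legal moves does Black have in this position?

0

Black to move; king on a1.
In check: yes, from the white queen on c1.
Legal moves: none.
Count: 0.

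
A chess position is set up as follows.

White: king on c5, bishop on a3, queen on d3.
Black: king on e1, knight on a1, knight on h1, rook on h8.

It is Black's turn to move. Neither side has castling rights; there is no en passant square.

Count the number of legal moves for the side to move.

Black to move; king on e1.
In check: no.
Legal moves: Rg8, Rf8, Re8, Rd8, Rc8+, Rb8, Ra8, Rh7, Rh6, Rh5+, Rh4, Rh3, Rh2, Ng3, Nf2, Kf2, Nb3+, Nc2.
Count: 18.

18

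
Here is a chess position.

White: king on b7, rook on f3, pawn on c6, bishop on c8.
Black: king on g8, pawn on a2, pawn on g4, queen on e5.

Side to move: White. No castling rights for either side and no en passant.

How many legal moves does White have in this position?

White to move; king on b7.
In check: no.
Legal moves: Bd7, Be6+, Bf5, Bxg4, Ka8, Ka7, Kb6, Ka6, Rf8+, Rf7, Rf6, Rf5, Rf4, Rh3, Rg3, Re3, Rd3, Rc3, Rb3, Ra3, Rf2, Rf1, c7.
Count: 23.

23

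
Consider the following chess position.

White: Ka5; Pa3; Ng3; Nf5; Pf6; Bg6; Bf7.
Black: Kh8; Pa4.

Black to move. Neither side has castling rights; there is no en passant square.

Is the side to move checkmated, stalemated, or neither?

stalemate

Black to move; black king on h8.
In check: no.
King squares — g7: attacked by Nf5; h7: attacked by Bg6; g8: attacked by Bf7.
Legal moves for Black: none.
Not in check and no legal moves → stalemate.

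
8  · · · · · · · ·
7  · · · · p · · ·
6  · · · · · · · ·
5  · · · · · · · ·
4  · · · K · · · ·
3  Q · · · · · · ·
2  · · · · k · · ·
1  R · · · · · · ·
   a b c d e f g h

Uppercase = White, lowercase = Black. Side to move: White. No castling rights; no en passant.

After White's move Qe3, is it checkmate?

After Qe3: black king on e2; in check: yes, from the white queen on e3.
King squares — d1: attacked by Ra1; e1: attacked by Ra1; f1: attacked by Ra1; d2: attacked by Qe3; f2: attacked by Qe3; d3: attacked by Qe3; e3: attacked by Kd4; f3: attacked by Qe3.
Black has no legal moves → checkmate.

yes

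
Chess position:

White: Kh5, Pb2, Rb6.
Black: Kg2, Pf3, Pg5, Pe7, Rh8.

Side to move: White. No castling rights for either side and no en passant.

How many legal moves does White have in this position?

White to move; king on h5.
In check: yes, from the black rook on h8.
Legal moves: Kg6, Kxg5, Kg4, Rh6.
Count: 4.

4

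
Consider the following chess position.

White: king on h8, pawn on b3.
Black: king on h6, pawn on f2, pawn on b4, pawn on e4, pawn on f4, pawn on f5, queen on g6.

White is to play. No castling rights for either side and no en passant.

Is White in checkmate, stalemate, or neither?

White to move; white king on h8.
In check: no.
King squares — g7: attacked by Qg6; h7: attacked by Qg6; g8: attacked by Qg6.
Legal moves for White: none.
Not in check and no legal moves → stalemate.

stalemate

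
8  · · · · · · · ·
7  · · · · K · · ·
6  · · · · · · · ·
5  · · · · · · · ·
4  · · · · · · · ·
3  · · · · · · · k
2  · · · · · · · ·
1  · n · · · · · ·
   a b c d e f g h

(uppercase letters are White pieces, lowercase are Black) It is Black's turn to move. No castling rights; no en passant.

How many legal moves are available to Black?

Black to move; king on h3.
In check: no.
Legal moves: Kh4, Kg4, Kg3, Kh2, Kg2, Nc3, Na3, Nd2.
Count: 8.

8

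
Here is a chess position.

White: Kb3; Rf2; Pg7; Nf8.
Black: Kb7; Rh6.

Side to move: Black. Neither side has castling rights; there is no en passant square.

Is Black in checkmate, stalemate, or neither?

Black to move; black king on b7.
In check: no.
Legal moves for Black include: Kc8, Kb8, Ka8, Kc7, Ka7, Kc6, Kb6, Ka6, Rh8, Rh7, Rg6, Rf6, Re6, Rd6, Rc6, Rb6+, Ra6, Rh5, ... (list truncated; more exist).
Black has legal moves and is not in check → neither.

neither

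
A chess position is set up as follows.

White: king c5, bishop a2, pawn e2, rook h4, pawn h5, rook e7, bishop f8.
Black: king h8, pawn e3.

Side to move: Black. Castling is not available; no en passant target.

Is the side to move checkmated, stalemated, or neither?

Black to move; black king on h8.
In check: no.
King squares — g7: attacked by Re7; h7: attacked by Re7; g8: attacked by Ba2.
Legal moves for Black: none.
Not in check and no legal moves → stalemate.

stalemate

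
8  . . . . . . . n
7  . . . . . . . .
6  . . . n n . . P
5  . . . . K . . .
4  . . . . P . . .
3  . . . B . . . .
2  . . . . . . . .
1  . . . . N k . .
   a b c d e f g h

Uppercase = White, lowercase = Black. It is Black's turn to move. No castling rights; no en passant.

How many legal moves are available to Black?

3

Black to move; king on f1.
In check: yes, from the white bishop on d3.
Legal moves: Kf2, Kg1, Kxe1.
Count: 3.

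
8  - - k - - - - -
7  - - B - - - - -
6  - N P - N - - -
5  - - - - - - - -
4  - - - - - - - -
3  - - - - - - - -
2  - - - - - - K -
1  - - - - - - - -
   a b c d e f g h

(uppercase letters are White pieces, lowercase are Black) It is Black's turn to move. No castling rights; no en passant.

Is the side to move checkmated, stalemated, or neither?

Black to move; black king on c8.
In check: yes, from the white knight on b6.
King squares — b7: attacked by Pc6; c7: attacked by Ne6; d7: attacked by Nb6; b8: attacked by Bc7; d8: attacked by Ne6.
Legal moves for Black: none.
In check with no legal moves → checkmate.

checkmate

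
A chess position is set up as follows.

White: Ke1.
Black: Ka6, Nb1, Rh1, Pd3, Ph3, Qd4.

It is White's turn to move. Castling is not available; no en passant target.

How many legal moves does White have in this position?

White to move; king on e1.
In check: yes, from the black rook on h1.
Legal moves: none.
Count: 0.

0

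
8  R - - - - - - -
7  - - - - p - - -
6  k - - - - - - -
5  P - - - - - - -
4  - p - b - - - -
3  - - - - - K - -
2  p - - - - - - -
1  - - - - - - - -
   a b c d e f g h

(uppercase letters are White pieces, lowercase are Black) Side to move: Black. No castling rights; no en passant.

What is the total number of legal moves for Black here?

3

Black to move; king on a6.
In check: yes, from the white rook on a8.
Legal moves: Kb7, Kb5, Ba7.
Count: 3.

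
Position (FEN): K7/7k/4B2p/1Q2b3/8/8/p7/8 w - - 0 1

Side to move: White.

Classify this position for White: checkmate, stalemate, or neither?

White to move; white king on a8.
In check: no.
Legal moves for White include: Kb7, Ka7, Bg8+, Bc8, Bf7, Bd7, Bf5+, Bd5, Bg4, Bc4, Bh3, Bb3, Bxa2, Qe8, Qb8, Qd7+, Qb7+, Qc6, ... (list truncated; more exist).
White has legal moves and is not in check → neither.

neither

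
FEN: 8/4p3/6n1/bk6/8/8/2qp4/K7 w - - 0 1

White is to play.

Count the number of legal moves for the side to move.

White to move; king on a1.
In check: no.
Legal moves: none.
Count: 0.

0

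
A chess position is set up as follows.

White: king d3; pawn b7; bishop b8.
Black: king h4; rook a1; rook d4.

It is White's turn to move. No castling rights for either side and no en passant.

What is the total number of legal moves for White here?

White to move; king on d3.
In check: yes, from the black rook on d4.
Legal moves: Kxd4, Ke3, Kc3, Ke2, Kc2.
Count: 5.

5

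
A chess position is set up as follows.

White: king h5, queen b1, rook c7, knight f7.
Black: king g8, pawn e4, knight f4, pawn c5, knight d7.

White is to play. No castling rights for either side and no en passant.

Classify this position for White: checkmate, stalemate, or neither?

White to move; white king on h5.
In check: yes, from the black knight on f4.
Legal moves for White: Kh6, Kg5, Kh4, Kg4.
White is in check but has 4 legal moves → neither.

neither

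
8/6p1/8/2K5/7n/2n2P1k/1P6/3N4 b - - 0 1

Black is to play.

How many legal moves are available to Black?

17

Black to move; king on h3.
In check: no.
Legal moves: Ng6, Nf5, Nxf3, Ng2, Kg3, Kh2, Kg2, Nd5, Nb5, Ne4+, Na4+, Ne2, Na2, Nxd1, Nb1, g6, g5.
Count: 17.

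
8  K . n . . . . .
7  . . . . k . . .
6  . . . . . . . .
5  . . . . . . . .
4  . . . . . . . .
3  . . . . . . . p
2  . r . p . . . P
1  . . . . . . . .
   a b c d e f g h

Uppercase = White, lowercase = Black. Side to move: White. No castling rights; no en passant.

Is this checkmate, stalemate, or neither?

stalemate

White to move; white king on a8.
In check: no.
King squares — a7: attacked by Nc8; b7: attacked by Rb2; b8: attacked by Rb2.
Legal moves for White: none.
Not in check and no legal moves → stalemate.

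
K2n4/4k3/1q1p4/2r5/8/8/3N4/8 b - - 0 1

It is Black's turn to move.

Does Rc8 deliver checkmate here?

yes

After Rc8: white king on a8; in check: yes, from the black rook on c8.
King squares — a7: attacked by Qb6; b7: attacked by Qb6; b8: attacked by Qb6.
White has no legal moves → checkmate.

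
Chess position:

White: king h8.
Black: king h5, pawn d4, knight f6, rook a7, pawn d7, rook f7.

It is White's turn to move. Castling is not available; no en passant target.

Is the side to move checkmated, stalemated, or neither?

stalemate

White to move; white king on h8.
In check: no.
King squares — g7: attacked by Rf7; h7: attacked by Nf6; g8: attacked by Nf6.
Legal moves for White: none.
Not in check and no legal moves → stalemate.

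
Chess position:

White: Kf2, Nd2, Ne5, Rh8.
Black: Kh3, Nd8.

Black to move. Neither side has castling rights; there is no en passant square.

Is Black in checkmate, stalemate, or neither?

checkmate

Black to move; black king on h3.
In check: yes, from the white rook on h8.
King squares — g2: attacked by Kf2; h2: attacked by Rh8; g3: attacked by Kf2; g4: attacked by Ne5; h4: attacked by Rh8.
Legal moves for Black: none.
In check with no legal moves → checkmate.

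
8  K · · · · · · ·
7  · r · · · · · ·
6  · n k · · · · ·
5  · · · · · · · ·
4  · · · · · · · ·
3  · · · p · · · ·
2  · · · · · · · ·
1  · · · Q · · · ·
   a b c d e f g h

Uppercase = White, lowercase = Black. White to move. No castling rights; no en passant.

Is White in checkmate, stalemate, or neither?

White to move; white king on a8.
In check: yes, from the black knight on b6.
King squares — a7: attacked by Rb7; b7: attacked by Kc6; b8: attacked by Rb7.
Legal moves for White: none.
In check with no legal moves → checkmate.

checkmate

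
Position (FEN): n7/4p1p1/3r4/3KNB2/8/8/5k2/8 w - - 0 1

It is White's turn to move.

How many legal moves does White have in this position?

3

White to move; king on d5.
In check: yes, from the black rook on d6.
Legal moves: Kc5, Ke4, Kc4.
Count: 3.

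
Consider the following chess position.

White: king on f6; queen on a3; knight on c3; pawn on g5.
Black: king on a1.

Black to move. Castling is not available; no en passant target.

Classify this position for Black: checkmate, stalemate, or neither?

Black to move; black king on a1.
In check: yes, from the white queen on a3.
King squares — b1: attacked by Nc3; a2: attacked by Qa3; b2: attacked by Qa3.
Legal moves for Black: none.
In check with no legal moves → checkmate.

checkmate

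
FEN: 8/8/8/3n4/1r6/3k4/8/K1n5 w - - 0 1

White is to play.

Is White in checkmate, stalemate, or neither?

White to move; white king on a1.
In check: no.
King squares — b1: attacked by Rb4; a2: attacked by Nc1; b2: attacked by Rb4.
Legal moves for White: none.
Not in check and no legal moves → stalemate.

stalemate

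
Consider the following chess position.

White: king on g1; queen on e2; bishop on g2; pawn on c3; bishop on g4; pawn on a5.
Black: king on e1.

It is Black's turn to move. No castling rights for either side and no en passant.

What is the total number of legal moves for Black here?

Black to move; king on e1.
In check: yes, from the white queen on e2.
Legal moves: none.
Count: 0.

0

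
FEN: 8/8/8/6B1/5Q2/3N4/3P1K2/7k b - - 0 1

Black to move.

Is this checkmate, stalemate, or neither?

Black to move; black king on h1.
In check: no.
King squares — g1: attacked by Kf2; g2: attacked by Kf2; h2: attacked by Qf4.
Legal moves for Black: none.
Not in check and no legal moves → stalemate.

stalemate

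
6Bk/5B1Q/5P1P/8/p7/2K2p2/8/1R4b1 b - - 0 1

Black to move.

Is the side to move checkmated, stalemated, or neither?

checkmate

Black to move; black king on h8.
In check: yes, from the white queen on h7.
King squares — g7: attacked by Pf6; h7: attacked by Bg8; g8: attacked by Bf7.
Legal moves for Black: none.
In check with no legal moves → checkmate.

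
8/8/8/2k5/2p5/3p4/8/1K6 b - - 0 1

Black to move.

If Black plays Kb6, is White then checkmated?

no

After Kb6: white king on b1; in check: no.
White is not in check, so this cannot be checkmate.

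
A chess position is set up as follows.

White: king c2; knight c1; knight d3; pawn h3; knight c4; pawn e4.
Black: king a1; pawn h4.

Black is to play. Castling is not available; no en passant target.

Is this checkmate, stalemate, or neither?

Black to move; black king on a1.
In check: no.
King squares — b1: attacked by Kc2; a2: attacked by Nc1; b2: attacked by Kc2.
Legal moves for Black: none.
Not in check and no legal moves → stalemate.

stalemate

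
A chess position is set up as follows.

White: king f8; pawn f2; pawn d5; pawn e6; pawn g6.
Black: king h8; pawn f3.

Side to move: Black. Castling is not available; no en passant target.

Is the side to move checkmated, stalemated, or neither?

Black to move; black king on h8.
In check: no.
King squares — g7: attacked by Kf8; h7: attacked by Pg6; g8: attacked by Kf8.
Legal moves for Black: none.
Not in check and no legal moves → stalemate.

stalemate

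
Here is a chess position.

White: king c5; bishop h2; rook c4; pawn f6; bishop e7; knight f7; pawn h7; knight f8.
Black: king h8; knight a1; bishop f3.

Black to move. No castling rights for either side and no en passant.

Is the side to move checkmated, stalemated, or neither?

Black to move; black king on h8.
In check: yes, from the white knight on f7.
King squares — g7: attacked by Pf6; h7: attacked by Nf8; g8: attacked by Ph7.
Legal moves for Black: none.
In check with no legal moves → checkmate.

checkmate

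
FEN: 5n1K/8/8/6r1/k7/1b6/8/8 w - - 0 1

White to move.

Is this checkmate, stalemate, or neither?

stalemate

White to move; white king on h8.
In check: no.
King squares — g7: attacked by Rg5; h7: attacked by Nf8; g8: attacked by Bb3.
Legal moves for White: none.
Not in check and no legal moves → stalemate.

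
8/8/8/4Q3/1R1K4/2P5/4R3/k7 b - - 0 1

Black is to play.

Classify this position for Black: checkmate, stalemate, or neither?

Black to move; black king on a1.
In check: no.
King squares — b1: attacked by Rb4; a2: attacked by Re2; b2: attacked by Re2.
Legal moves for Black: none.
Not in check and no legal moves → stalemate.

stalemate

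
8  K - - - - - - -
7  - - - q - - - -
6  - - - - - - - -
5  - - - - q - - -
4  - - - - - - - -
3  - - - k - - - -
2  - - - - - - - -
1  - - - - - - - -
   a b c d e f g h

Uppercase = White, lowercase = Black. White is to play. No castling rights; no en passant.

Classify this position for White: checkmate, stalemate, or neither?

stalemate

White to move; white king on a8.
In check: no.
King squares — a7: attacked by Qd7; b7: attacked by Qd7; b8: attacked by Qe5.
Legal moves for White: none.
Not in check and no legal moves → stalemate.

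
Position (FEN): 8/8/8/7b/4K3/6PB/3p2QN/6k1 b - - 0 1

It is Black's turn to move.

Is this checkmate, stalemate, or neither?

Black to move; black king on g1.
In check: yes, from the white queen on g2.
King squares — f1: attacked by Qg2; h1: attacked by Qg2; f2: attacked by Qg2; g2: attacked by Bh3; h2: attacked by Qg2.
Legal moves for Black: none.
In check with no legal moves → checkmate.

checkmate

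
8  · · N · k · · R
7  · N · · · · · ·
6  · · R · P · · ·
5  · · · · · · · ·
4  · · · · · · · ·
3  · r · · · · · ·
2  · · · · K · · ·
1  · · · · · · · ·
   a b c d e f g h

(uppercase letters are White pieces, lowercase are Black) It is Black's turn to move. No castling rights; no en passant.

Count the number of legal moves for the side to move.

Black to move; king on e8.
In check: yes, from the white rook on h8.
Legal moves: none.
Count: 0.

0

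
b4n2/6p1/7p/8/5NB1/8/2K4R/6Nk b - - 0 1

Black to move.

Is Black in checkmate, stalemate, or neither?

neither

Black to move; black king on h1.
In check: yes, from the white rook on h2.
King squares — g1: available; g2: attacked by Rh2; h2: available.
Legal moves for Black: Kxh2, Kxg1.
Black is in check but has 2 legal moves → neither.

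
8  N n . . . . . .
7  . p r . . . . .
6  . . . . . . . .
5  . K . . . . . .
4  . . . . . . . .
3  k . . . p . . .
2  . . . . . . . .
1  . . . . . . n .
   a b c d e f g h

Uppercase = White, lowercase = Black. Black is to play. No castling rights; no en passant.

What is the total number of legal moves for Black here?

Black to move; king on a3.
In check: no.
Legal moves: Nd7, Nc6, Na6, Rc8, Rh7, Rg7, Rf7, Re7, Rd7, Rc6, Rc5+, Rc4, Rc3, Rc2, Rc1, Kb3, Kb2, Ka2, Nh3, Nf3, Ne2, b6, e2.
Count: 23.

23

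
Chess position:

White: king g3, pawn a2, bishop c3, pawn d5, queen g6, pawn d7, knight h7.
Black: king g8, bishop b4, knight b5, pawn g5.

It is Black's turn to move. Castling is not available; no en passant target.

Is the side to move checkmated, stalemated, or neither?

Black to move; black king on g8.
In check: yes, from the white queen on g6.
King squares — f7: attacked by Qg6; g7: attacked by Bc3; h7: attacked by Qg6; f8: attacked by Nh7; h8: attacked by Bc3.
Legal moves for Black: none.
In check with no legal moves → checkmate.

checkmate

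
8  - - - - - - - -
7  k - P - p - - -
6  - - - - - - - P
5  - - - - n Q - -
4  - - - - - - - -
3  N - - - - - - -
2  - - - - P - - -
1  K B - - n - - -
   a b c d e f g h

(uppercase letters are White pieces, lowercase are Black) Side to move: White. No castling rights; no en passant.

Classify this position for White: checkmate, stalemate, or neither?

neither

White to move; white king on a1.
In check: no.
Legal moves for White include: Qf8, Qc8, Qh7, Qf7, Qd7, Qg6, Qf6, Qe6, Qh5, Qg5, Qxe5, Qg4, Qf4, Qe4, Qh3, Qf3, Qd3, Qf2+, ... (list truncated; more exist).
White has legal moves and is not in check → neither.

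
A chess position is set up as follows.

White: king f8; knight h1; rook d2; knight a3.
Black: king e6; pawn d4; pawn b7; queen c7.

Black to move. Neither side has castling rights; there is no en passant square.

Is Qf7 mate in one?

After Qf7: white king on f8; in check: yes, from the black queen on f7.
King squares — e7: attacked by Ke6; f7: attacked by Ke6; g7: attacked by Qf7; e8: attacked by Qf7; g8: attacked by Qf7.
White has no legal moves → checkmate.

yes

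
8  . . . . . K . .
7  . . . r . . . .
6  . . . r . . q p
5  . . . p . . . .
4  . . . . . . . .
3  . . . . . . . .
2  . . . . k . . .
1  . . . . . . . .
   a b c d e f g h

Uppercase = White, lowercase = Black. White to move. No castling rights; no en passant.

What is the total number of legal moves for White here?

0

White to move; king on f8.
In check: no.
Legal moves: none.
Count: 0.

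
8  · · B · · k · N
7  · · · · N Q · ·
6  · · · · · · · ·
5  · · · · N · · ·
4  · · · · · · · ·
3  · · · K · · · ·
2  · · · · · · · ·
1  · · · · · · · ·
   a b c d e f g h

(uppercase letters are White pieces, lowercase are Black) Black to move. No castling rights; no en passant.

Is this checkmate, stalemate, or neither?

checkmate

Black to move; black king on f8.
In check: yes, from the white queen on f7.
King squares — e7: attacked by Qf7; f7: attacked by Ne5; g7: attacked by Qf7; e8: attacked by Qf7; g8: attacked by Ne7.
Legal moves for Black: none.
In check with no legal moves → checkmate.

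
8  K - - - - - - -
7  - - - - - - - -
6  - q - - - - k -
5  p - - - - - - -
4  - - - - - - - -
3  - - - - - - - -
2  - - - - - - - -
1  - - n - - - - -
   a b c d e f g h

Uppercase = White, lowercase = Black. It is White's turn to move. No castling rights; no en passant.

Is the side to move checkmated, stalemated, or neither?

White to move; white king on a8.
In check: no.
King squares — a7: attacked by Qb6; b7: attacked by Qb6; b8: attacked by Qb6.
Legal moves for White: none.
Not in check and no legal moves → stalemate.

stalemate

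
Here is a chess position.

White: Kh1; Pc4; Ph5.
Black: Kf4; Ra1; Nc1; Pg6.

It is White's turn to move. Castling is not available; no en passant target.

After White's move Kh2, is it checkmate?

no

After Kh2: black king on f4; in check: no.
Black is not in check, so this cannot be checkmate.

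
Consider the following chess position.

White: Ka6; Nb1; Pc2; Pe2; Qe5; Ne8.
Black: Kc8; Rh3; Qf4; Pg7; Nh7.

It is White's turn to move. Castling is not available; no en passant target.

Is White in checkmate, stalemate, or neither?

White to move; white king on a6.
In check: no.
Legal moves for White include: Nxg7, Nc7, Nf6, Nd6+, Ka7, Kb6, Kb5, Ka5, Qb8+, Qxg7, Qe7, Qc7+, Qf6, Qe6+, Qd6, Qh5, Qg5, Qf5+, ... (list truncated; more exist).
White has legal moves and is not in check → neither.

neither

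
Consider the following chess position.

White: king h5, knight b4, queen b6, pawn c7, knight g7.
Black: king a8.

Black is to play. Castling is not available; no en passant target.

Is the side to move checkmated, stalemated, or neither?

Black to move; black king on a8.
In check: no.
King squares — a7: attacked by Qb6; b7: attacked by Qb6; b8: attacked by Qb6.
Legal moves for Black: none.
Not in check and no legal moves → stalemate.

stalemate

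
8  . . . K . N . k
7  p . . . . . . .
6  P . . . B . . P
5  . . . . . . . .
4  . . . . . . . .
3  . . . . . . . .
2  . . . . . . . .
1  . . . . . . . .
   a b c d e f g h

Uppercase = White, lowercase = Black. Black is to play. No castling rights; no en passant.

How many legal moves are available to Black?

0

Black to move; king on h8.
In check: no.
Legal moves: none.
Count: 0.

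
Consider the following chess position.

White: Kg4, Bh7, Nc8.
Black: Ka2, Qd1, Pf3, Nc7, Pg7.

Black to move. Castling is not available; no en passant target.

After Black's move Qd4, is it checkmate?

After Qd4: white king on g4; in check: yes, from the black queen on d4.
White has 7 legal replies: Kh5, Kg5, Kf5, Kh3, Kg3, Kxf3, Be4.
In check but a legal move exists → not checkmate.

no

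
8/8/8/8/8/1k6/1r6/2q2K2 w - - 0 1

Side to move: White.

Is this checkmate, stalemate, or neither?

checkmate

White to move; white king on f1.
In check: yes, from the black queen on c1.
King squares — e1: attacked by Qc1; g1: attacked by Qc1; e2: attacked by Rb2; f2: attacked by Rb2; g2: attacked by Rb2.
Legal moves for White: none.
In check with no legal moves → checkmate.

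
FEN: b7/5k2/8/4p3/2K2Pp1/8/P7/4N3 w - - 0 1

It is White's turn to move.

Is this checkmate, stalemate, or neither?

White to move; white king on c4.
In check: no.
Legal moves for White: Kc5, Kb5, Kb4, Kd3, Kc3, Kb3, Nf3, Nd3, Ng2, Nc2, fxe5, f5, a3, a4.
White has 14 legal moves and is not in check → neither.

neither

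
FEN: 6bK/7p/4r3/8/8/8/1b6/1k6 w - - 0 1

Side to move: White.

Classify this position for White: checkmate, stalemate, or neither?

White to move; white king on h8.
In check: yes, from the black bishop on b2.
King squares — g7: attacked by Bb2; h7: attacked by Bg8; g8: available.
Legal moves for White: Kxg8.
White is in check but has 1 legal move → neither.

neither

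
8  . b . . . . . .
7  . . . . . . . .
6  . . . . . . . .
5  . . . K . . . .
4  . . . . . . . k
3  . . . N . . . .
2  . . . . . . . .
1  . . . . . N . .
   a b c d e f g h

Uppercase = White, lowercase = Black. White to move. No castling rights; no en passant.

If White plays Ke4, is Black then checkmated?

no

After Ke4: black king on h4; in check: no.
Black is not in check, so this cannot be checkmate.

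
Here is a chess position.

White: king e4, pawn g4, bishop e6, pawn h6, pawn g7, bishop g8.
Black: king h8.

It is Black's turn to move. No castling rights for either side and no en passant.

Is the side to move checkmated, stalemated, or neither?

Black to move; black king on h8.
In check: yes, from the white pawn on g7.
King squares — g7: attacked by Ph6; h7: attacked by Bg8; g8: attacked by Be6.
Legal moves for Black: none.
In check with no legal moves → checkmate.

checkmate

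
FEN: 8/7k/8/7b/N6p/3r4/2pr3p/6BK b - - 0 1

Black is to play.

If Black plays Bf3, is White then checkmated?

After Bf3: white king on h1; in check: yes, from the black bishop on f3.
King squares — g1: own bishop; g2: attacked by Rd2; h2: attacked by Rd2.
White has no legal moves → checkmate.

yes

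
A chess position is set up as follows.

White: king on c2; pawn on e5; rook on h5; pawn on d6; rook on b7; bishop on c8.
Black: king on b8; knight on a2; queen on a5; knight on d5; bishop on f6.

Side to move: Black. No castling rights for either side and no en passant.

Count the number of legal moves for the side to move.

2

Black to move; king on b8.
In check: yes, from the white rook on b7.
Legal moves: Kxc8, Ka8.
Count: 2.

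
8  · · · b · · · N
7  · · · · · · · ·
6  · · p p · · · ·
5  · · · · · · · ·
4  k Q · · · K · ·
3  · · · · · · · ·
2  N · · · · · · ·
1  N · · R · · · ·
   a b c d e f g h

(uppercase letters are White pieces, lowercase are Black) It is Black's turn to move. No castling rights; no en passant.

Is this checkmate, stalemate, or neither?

Black to move; black king on a4.
In check: yes, from the white queen on b4.
King squares — a3: attacked by Qb4; b3: attacked by Na1; b4: attacked by Na2; a5: attacked by Qb4; b5: attacked by Qb4.
Legal moves for Black: none.
In check with no legal moves → checkmate.

checkmate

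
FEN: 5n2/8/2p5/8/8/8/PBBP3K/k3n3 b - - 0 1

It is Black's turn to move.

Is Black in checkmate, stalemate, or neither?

neither

Black to move; black king on a1.
In check: yes, from the white bishop on b2.
King squares — b1: attacked by Bc2; a2: available; b2: available.
Legal moves for Black: Kxb2, Kxa2.
Black is in check but has 2 legal moves → neither.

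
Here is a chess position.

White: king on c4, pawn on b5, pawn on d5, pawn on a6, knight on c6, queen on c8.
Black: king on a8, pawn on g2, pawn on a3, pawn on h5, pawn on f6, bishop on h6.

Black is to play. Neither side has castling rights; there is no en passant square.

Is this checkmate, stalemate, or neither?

Black to move; black king on a8.
In check: yes, from the white queen on c8.
King squares — a7: attacked by Nc6; b7: attacked by Pa6; b8: attacked by Nc6.
Legal moves for Black: none.
In check with no legal moves → checkmate.

checkmate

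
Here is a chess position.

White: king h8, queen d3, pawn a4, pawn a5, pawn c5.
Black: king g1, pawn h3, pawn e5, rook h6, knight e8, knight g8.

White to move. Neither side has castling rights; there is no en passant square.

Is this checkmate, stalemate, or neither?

neither

White to move; white king on h8.
In check: yes, from the black rook on h6.
Legal moves for White: Kxg8, Qh7.
White is in check but has 2 legal moves → neither.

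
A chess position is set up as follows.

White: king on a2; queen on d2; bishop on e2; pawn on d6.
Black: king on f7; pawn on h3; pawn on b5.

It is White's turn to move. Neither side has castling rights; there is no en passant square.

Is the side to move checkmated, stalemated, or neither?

neither

White to move; white king on a2.
In check: no.
Legal moves for White include: Bh5+, Bxb5, Bg4, Bc4+, Bf3, Bd3, Bf1, Bd1, Qh6, Qg5, Qd5+, Qa5, Qf4+, Qd4, Qb4, Qe3, Qd3, Qc3, ... (list truncated; more exist).
White has legal moves and is not in check → neither.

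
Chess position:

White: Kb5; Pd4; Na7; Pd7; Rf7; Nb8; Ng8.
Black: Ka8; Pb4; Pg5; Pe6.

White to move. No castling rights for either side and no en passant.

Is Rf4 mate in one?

no

After Rf4: black king on a8; in check: no.
Black is not in check, so this cannot be checkmate.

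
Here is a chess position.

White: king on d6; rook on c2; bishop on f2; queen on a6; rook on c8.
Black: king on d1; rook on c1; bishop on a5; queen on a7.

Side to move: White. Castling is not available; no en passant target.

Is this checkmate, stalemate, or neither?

White to move; white king on d6.
In check: no.
Legal moves for White include: Rh8, Rg8, Rf8, Re8, Rd8, Rb8, Ra8, R8c7, R8c6, R8c5, R8c4, R8c3, Ke6, Kc6, Ke5, Kd5, Qb7, Qxa7, ... (list truncated; more exist).
White has legal moves and is not in check → neither.

neither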